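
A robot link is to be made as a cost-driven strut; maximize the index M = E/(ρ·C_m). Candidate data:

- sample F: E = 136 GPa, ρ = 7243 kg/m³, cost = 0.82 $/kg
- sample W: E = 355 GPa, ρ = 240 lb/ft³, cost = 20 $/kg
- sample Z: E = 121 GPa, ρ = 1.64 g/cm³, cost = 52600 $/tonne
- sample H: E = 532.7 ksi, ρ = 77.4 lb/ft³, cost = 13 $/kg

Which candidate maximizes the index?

In SI units:
  sample F: E = 136.0 GPa, ρ = 7243 kg/m³, cost = 0.8200 $/kg
  sample W: E = 355.0 GPa, ρ = 3844 kg/m³, cost = 20.00 $/kg
  sample Z: E = 121.0 GPa, ρ = 1640 kg/m³, cost = 52.60 $/kg
  sample H: E = 3.673 GPa, ρ = 1240 kg/m³, cost = 13.00 $/kg
  sample F: M = 22.9 MN·m per $
  sample W: M = 4.62 MN·m per $
  sample Z: M = 1.40 MN·m per $
  sample H: M = 0.228 MN·m per $
Sample F ranks first.

sample F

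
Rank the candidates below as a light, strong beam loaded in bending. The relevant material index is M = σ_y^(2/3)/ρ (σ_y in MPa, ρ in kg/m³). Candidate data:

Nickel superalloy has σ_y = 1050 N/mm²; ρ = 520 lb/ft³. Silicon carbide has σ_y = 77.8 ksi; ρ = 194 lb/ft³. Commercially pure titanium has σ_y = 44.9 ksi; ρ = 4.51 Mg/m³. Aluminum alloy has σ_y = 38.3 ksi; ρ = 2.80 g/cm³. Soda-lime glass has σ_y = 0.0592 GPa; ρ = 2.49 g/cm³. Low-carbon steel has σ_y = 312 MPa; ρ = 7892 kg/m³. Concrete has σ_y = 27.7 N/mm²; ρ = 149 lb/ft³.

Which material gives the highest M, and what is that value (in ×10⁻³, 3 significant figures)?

Putting every candidate on a common basis:
  nickel superalloy: σ_y = 1050 MPa, ρ = 8330 kg/m³
  silicon carbide: σ_y = 536.4 MPa, ρ = 3108 kg/m³
  commercially pure titanium: σ_y = 309.6 MPa, ρ = 4510 kg/m³
  aluminum alloy: σ_y = 264.1 MPa, ρ = 2800 kg/m³
  soda-lime glass: σ_y = 59.20 MPa, ρ = 2490 kg/m³
  low-carbon steel: σ_y = 312.0 MPa, ρ = 7892 kg/m³
  concrete: σ_y = 27.70 MPa, ρ = 2387 kg/m³
  silicon carbide: M = 21.2×10⁻³
  aluminum alloy: M = 14.7×10⁻³
  nickel superalloy: M = 12.4×10⁻³
  commercially pure titanium: M = 10.1×10⁻³
  soda-lime glass: M = 6.10×10⁻³
  low-carbon steel: M = 5.83×10⁻³
  concrete: M = 3.84×10⁻³
Highest index: silicon carbide.

silicon carbide, M = 21.2×10⁻³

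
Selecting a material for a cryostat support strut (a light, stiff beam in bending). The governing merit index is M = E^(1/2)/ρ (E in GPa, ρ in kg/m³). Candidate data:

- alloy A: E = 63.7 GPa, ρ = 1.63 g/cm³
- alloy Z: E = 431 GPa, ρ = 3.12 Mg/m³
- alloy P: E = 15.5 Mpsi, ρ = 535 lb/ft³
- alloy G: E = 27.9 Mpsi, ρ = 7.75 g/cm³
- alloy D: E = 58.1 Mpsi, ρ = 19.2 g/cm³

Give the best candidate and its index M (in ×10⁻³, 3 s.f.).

alloy Z, M = 6.65×10⁻³

After converting to SI:
  alloy A: E = 63.70 GPa, ρ = 1630 kg/m³
  alloy Z: E = 431.0 GPa, ρ = 3120 kg/m³
  alloy P: E = 106.9 GPa, ρ = 8570 kg/m³
  alloy G: E = 192.4 GPa, ρ = 7750 kg/m³
  alloy D: E = 400.6 GPa, ρ = 19200 kg/m³
  alloy Z: M = 6.65×10⁻³
  alloy A: M = 4.90×10⁻³
  alloy G: M = 1.79×10⁻³
  alloy P: M = 1.21×10⁻³
  alloy D: M = 1.04×10⁻³
Alloy Z ranks first.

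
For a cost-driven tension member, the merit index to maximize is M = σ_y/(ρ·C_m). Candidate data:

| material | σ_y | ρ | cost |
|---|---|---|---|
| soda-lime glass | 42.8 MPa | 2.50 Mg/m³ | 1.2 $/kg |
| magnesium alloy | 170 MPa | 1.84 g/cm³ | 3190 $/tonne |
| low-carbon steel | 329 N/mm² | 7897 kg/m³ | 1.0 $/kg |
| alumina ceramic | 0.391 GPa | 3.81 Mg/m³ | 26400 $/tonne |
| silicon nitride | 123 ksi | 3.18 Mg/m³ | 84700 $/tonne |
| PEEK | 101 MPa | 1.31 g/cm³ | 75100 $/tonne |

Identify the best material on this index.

low-carbon steel

Normalizing units and computing the index:
  soda-lime glass: σ_y = 42.80 MPa, ρ = 2500 kg/m³, cost = 1.200 $/kg
  magnesium alloy: σ_y = 170.0 MPa, ρ = 1840 kg/m³, cost = 3.190 $/kg
  low-carbon steel: σ_y = 329.0 MPa, ρ = 7897 kg/m³, cost = 1.000 $/kg
  alumina ceramic: σ_y = 391.0 MPa, ρ = 3810 kg/m³, cost = 26.40 $/kg
  silicon nitride: σ_y = 848.1 MPa, ρ = 3180 kg/m³, cost = 84.70 $/kg
  PEEK: σ_y = 101.0 MPa, ρ = 1310 kg/m³, cost = 75.10 $/kg
  low-carbon steel: M = 41.7 kN·m per $
  magnesium alloy: M = 29.0 kN·m per $
  soda-lime glass: M = 14.3 kN·m per $
  alumina ceramic: M = 3.89 kN·m per $
  silicon nitride: M = 3.15 kN·m per $
  PEEK: M = 1.03 kN·m per $
The maximum is for low-carbon steel.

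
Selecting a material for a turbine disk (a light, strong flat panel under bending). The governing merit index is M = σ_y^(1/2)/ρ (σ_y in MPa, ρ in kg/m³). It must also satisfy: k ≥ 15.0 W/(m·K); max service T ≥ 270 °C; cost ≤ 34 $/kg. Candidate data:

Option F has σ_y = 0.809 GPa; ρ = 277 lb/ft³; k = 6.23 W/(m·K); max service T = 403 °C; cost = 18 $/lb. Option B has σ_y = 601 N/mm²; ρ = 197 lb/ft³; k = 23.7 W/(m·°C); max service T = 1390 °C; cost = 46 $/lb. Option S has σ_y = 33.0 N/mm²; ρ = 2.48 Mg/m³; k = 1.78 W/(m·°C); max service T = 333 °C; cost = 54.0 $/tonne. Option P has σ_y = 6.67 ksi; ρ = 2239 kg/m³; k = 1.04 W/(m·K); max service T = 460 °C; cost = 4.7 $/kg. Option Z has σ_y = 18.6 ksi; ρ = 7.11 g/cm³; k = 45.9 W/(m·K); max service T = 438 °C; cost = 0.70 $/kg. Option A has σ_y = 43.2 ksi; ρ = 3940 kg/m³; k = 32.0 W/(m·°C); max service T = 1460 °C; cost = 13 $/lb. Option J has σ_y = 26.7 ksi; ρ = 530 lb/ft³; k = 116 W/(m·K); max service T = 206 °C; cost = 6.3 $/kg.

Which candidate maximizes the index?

Screen on constraints: k ≥ 15.0 W/(m·K); max service T ≥ 270 °C; cost ≤ 34 $/kg. Survivors: option Z, option A.
Putting every candidate on a common basis:
  option Z: σ_y = 128.2 MPa, ρ = 7110 kg/m³
  option A: σ_y = 297.9 MPa, ρ = 3940 kg/m³
  option A: M = 4.38×10⁻³
  option Z: M = 1.59×10⁻³
The maximum is for option A.

option A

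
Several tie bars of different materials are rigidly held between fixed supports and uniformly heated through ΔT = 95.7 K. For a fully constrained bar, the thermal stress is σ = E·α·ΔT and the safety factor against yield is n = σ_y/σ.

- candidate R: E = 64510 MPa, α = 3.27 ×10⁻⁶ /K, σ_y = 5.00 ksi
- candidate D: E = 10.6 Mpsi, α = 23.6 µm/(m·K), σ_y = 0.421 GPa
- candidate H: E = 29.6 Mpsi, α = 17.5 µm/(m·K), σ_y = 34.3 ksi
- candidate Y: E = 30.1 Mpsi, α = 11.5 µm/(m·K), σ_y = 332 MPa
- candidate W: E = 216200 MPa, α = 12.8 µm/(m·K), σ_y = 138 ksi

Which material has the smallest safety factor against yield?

candidate H

Converting E to GPa, α to ×10⁻⁶/K, σ_y to MPa, then σ and n for each:
  candidate R: E = 64.51, α = 3.27, σ_y = 34.47 → σ = 20.2 MPa, n = 1.71
  candidate D: E = 73.08, α = 23.6, σ_y = 421.0 → σ = 165 MPa, n = 2.55
  candidate H: E = 204.1, α = 17.5, σ_y = 236.5 → σ = 342 MPa, n = 0.692
  candidate Y: E = 207.5, α = 11.5, σ_y = 332.0 → σ = 228 MPa, n = 1.45
  candidate W: E = 216.2, α = 12.8, σ_y = 951.5 → σ = 265 MPa, n = 3.59
Smallest n: candidate H with n = 0.692.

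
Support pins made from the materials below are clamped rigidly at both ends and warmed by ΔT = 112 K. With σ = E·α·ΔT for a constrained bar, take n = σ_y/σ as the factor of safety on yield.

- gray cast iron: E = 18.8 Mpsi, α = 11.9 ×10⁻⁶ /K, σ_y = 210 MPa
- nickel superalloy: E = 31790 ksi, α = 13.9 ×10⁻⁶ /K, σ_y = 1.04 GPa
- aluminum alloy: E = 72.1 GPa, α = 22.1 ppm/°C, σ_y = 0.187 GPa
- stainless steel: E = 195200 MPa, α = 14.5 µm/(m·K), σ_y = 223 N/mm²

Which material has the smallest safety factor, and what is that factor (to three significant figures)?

With everything in SI (GPa, ×10⁻⁶/K, MPa):
  gray cast iron: E = 129.6, α = 11.9, σ_y = 210.0 → σ = 173 MPa, n = 1.22
  nickel superalloy: E = 219.2, α = 13.9, σ_y = 1040 → σ = 341 MPa, n = 3.05
  aluminum alloy: E = 72.10, α = 22.1, σ_y = 187.0 → σ = 178 MPa, n = 1.05
  stainless steel: E = 195.2, α = 14.5, σ_y = 223.0 → σ = 317 MPa, n = 0.703
The minimum is stainless steel at n = 0.703.

stainless steel, n = 0.703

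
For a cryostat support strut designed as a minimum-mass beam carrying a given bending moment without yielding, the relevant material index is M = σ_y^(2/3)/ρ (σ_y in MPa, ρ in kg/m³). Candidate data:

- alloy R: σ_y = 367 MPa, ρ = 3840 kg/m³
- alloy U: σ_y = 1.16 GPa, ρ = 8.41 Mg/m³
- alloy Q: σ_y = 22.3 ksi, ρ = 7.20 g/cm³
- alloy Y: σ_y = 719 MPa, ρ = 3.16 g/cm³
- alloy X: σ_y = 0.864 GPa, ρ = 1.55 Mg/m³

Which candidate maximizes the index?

Normalizing units and computing the index:
  alloy R: σ_y = 367.0 MPa, ρ = 3840 kg/m³
  alloy U: σ_y = 1160 MPa, ρ = 8410 kg/m³
  alloy Q: σ_y = 153.8 MPa, ρ = 7200 kg/m³
  alloy Y: σ_y = 719.0 MPa, ρ = 3160 kg/m³
  alloy X: σ_y = 864.0 MPa, ρ = 1550 kg/m³
  alloy X: M = 58.5×10⁻³
  alloy Y: M = 25.4×10⁻³
  alloy R: M = 13.3×10⁻³
  alloy U: M = 13.1×10⁻³
  alloy Q: M = 3.99×10⁻³
Alloy X has the largest M.

alloy X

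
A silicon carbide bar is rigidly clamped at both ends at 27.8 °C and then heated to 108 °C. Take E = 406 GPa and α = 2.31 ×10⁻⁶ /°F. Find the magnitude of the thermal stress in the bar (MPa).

α = 2.31×10⁻⁶/°F × 9/5 = 4.16×10⁻⁶/K.
ΔT = 80.20 K. Constrained thermal stress σ = E·α·ΔT = 406.0×10³ MPa × 4.16×10⁻⁶ × 80.20 = 135 MPa (compressive).

135 MPa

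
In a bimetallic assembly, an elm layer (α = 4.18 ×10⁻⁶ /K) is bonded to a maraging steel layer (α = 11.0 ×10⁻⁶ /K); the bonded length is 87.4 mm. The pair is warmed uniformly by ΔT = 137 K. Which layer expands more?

maraging steel

α(elm) = 4.18×10⁻⁶/K vs α(maraging steel) = 11.0×10⁻⁶/K.
Higher α expands more for the same ΔT: maraging steel.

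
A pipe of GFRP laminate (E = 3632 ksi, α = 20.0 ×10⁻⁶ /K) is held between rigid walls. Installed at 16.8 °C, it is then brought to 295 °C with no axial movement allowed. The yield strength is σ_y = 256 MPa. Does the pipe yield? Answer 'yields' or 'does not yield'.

E = 3632 ksi = 25.04 GPa.
ΔT = 278.2 K. Constrained thermal stress σ = E·α·ΔT = 25.04×10³ MPa × 20.0×10⁻⁶ × 278.2 = 139 MPa (compressive).
Compare to σ_y = 256 MPa: σ < σ_y, so it does not yield.

does not yield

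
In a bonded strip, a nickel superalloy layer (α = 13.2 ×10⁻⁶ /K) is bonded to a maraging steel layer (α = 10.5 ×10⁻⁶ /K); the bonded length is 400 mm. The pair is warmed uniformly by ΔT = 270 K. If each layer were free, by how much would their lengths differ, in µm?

292 µm

Δα = |13.2 − 10.5|×10⁻⁶/K = 2.70×10⁻⁶/K.
ΔL_mismatch = Δα·L·ΔT = 2.70×10⁻⁶ × 400.0 mm × 270.0 K = 292 µm.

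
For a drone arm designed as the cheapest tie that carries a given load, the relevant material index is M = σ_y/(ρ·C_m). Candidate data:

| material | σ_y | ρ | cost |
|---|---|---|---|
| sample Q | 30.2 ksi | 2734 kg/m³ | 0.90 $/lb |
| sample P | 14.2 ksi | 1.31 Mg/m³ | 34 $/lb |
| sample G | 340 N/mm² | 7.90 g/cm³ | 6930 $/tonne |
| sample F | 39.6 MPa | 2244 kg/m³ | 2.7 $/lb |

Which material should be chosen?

Putting every candidate on a common basis:
  sample Q: σ_y = 208.2 MPa, ρ = 2734 kg/m³, cost = 1.984 $/kg
  sample P: σ_y = 97.91 MPa, ρ = 1310 kg/m³, cost = 74.96 $/kg
  sample G: σ_y = 340.0 MPa, ρ = 7900 kg/m³, cost = 6.930 $/kg
  sample F: σ_y = 39.60 MPa, ρ = 2244 kg/m³, cost = 5.952 $/kg
  sample Q: M = 38.4 kN·m per $
  sample G: M = 6.21 kN·m per $
  sample F: M = 2.96 kN·m per $
  sample P: M = 0.997 kN·m per $
Sample Q has the largest M.

sample Q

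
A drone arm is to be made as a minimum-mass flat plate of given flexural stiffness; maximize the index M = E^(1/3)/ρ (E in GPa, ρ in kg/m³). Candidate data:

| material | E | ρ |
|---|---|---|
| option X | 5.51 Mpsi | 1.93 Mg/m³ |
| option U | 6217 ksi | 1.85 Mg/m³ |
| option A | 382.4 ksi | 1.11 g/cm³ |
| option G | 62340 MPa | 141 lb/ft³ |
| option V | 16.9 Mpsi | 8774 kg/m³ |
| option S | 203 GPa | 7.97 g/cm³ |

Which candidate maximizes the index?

In SI units:
  option X: E = 37.99 GPa, ρ = 1930 kg/m³
  option U: E = 42.86 GPa, ρ = 1850 kg/m³
  option A: E = 2.637 GPa, ρ = 1110 kg/m³
  option G: E = 62.34 GPa, ρ = 2259 kg/m³
  option V: E = 116.5 GPa, ρ = 8774 kg/m³
  option S: E = 203.0 GPa, ρ = 7970 kg/m³
  option U: M = 1.89×10⁻³
  option G: M = 1.76×10⁻³
  option X: M = 1.74×10⁻³
  option A: M = 1.24×10⁻³
  option S: M = 0.737×10⁻³
  option V: M = 0.557×10⁻³
Option U ranks first.

option U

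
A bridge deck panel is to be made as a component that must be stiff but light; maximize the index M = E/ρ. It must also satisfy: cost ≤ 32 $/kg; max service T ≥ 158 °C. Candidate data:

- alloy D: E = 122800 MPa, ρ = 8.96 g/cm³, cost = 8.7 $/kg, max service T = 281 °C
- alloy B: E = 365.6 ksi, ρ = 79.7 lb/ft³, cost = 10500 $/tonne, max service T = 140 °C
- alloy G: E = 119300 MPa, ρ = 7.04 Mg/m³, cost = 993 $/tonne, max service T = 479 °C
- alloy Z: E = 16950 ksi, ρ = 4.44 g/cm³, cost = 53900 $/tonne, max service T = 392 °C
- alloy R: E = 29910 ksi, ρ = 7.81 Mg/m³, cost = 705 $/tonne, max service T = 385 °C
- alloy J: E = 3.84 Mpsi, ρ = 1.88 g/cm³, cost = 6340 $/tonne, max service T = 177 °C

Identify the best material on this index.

Screen on constraints: cost ≤ 32 $/kg; max service T ≥ 158 °C. Survivors: alloy D, alloy G, alloy R, alloy J.
Normalizing units and computing the index:
  alloy D: E = 122.8 GPa, ρ = 8960 kg/m³
  alloy G: E = 119.3 GPa, ρ = 7040 kg/m³
  alloy R: E = 206.2 GPa, ρ = 7810 kg/m³
  alloy J: E = 26.48 GPa, ρ = 1880 kg/m³
  alloy R: M = 26.4 MN·m/kg
  alloy G: M = 16.9 MN·m/kg
  alloy J: M = 14.1 MN·m/kg
  alloy D: M = 13.7 MN·m/kg
The maximum is for alloy R.

alloy R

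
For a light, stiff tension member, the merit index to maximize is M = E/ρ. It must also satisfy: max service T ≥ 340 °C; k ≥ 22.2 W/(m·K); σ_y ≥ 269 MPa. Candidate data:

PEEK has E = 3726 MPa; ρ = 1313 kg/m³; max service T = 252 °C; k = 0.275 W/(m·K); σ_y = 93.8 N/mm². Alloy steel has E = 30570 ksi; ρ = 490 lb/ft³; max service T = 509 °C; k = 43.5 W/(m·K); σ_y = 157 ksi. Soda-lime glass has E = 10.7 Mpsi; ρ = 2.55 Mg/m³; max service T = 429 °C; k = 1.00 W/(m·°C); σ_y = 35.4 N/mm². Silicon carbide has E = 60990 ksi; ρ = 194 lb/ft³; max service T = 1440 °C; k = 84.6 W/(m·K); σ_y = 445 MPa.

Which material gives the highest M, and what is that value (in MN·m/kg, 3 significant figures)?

silicon carbide, M = 135 MN·m/kg

Screen on constraints: max service T ≥ 340 °C; k ≥ 22.2 W/(m·K); σ_y ≥ 269 MPa. Survivors: alloy steel, silicon carbide.
Normalizing units and computing the index:
  alloy steel: E = 210.8 GPa, ρ = 7849 kg/m³
  silicon carbide: E = 420.5 GPa, ρ = 3108 kg/m³
  silicon carbide: M = 135 MN·m/kg
  alloy steel: M = 26.9 MN·m/kg
Silicon carbide ranks first.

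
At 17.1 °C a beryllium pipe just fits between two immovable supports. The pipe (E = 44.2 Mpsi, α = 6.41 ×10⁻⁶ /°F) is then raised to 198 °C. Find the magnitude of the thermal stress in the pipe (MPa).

636 MPa

E = 44.2 Mpsi = 304.7 GPa.
α = 6.41×10⁻⁶/°F × 9/5 = 11.5×10⁻⁶/K.
ΔT = 180.9 K. Constrained thermal stress σ = E·α·ΔT = 304.7×10³ MPa × 11.5×10⁻⁶ × 180.9 = 636 MPa (compressive).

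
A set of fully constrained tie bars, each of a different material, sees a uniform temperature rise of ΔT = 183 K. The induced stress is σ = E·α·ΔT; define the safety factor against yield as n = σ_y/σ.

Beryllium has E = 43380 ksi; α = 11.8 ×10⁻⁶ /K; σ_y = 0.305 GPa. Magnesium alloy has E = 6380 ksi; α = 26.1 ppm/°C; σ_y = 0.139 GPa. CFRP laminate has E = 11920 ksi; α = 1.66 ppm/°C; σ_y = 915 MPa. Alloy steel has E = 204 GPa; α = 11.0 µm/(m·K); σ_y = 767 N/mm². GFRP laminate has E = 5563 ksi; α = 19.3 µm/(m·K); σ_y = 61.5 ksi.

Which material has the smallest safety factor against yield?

beryllium

In consistent units (E in GPa, α in ×10⁻⁶/K, σ_y in MPa):
  beryllium: E = 299.1, α = 11.8, σ_y = 305.0 → σ = 646 MPa, n = 0.472
  magnesium alloy: E = 43.99, α = 26.1, σ_y = 139.0 → σ = 210 MPa, n = 0.662
  CFRP laminate: E = 82.19, α = 1.66, σ_y = 915.0 → σ = 25.0 MPa, n = 36.6
  alloy steel: E = 204.0, α = 11.0, σ_y = 767.0 → σ = 411 MPa, n = 1.87
  GFRP laminate: E = 38.36, α = 19.3, σ_y = 424.0 → σ = 135 MPa, n = 3.13
The minimum is beryllium at n = 0.472.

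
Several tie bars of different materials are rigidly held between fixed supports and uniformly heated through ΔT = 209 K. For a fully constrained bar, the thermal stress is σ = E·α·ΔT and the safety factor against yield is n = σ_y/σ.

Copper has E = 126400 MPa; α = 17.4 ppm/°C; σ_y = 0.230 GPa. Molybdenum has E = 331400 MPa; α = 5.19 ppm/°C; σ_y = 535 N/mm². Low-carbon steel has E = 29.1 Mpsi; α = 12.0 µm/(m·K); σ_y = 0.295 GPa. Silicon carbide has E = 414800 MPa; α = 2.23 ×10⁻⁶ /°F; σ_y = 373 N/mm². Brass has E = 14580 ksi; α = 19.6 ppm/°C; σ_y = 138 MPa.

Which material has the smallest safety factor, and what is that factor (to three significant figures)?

brass, n = 0.335

In consistent units (E in GPa, α in ×10⁻⁶/K, σ_y in MPa):
  copper: E = 126.4, α = 17.4, σ_y = 230.0 → σ = 460 MPa, n = 0.500
  molybdenum: E = 331.4, α = 5.19, σ_y = 535.0 → σ = 359 MPa, n = 1.49
  low-carbon steel: E = 200.6, α = 12.0, σ_y = 295.0 → σ = 503 MPa, n = 0.586
  silicon carbide: E = 414.8, α = 4.01, σ_y = 373.0 → σ = 348 MPa, n = 1.07
  brass: E = 100.5, α = 19.6, σ_y = 138.0 → σ = 412 MPa, n = 0.335
Brass has the lowest safety factor, n = 0.335.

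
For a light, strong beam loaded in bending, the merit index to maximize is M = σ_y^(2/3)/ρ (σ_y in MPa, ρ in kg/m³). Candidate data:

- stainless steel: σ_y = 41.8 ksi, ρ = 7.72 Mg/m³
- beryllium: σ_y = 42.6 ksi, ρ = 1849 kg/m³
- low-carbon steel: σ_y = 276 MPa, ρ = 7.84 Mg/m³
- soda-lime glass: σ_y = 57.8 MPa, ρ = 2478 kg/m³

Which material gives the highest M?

Convert each candidate to consistent units, then evaluate M:
  stainless steel: σ_y = 288.2 MPa, ρ = 7720 kg/m³
  beryllium: σ_y = 293.7 MPa, ρ = 1849 kg/m³
  low-carbon steel: σ_y = 276.0 MPa, ρ = 7840 kg/m³
  soda-lime glass: σ_y = 57.80 MPa, ρ = 2478 kg/m³
  beryllium: M = 23.9×10⁻³
  soda-lime glass: M = 6.03×10⁻³
  stainless steel: M = 5.65×10⁻³
  low-carbon steel: M = 5.41×10⁻³
Beryllium ranks first.

beryllium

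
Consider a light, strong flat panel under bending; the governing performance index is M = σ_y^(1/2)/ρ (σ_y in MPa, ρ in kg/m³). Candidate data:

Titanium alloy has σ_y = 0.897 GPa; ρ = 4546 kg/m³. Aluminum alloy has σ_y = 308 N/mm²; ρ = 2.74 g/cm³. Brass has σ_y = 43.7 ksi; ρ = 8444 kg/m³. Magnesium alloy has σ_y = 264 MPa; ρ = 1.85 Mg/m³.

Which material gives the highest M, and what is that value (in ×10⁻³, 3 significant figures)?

After converting to SI:
  titanium alloy: σ_y = 897.0 MPa, ρ = 4546 kg/m³
  aluminum alloy: σ_y = 308.0 MPa, ρ = 2740 kg/m³
  brass: σ_y = 301.3 MPa, ρ = 8444 kg/m³
  magnesium alloy: σ_y = 264.0 MPa, ρ = 1850 kg/m³
  magnesium alloy: M = 8.78×10⁻³
  titanium alloy: M = 6.59×10⁻³
  aluminum alloy: M = 6.41×10⁻³
  brass: M = 2.06×10⁻³
Magnesium alloy has the largest M.

magnesium alloy, M = 8.78×10⁻³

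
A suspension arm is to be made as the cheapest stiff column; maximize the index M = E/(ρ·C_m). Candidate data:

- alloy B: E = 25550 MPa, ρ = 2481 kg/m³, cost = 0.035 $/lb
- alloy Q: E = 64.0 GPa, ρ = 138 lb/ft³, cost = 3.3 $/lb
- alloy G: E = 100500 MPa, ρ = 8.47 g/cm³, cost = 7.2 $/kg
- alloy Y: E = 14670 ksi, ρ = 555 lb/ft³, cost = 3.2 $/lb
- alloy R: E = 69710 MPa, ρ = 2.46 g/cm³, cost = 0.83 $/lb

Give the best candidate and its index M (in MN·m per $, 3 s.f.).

alloy B, M = 133 MN·m per $

After converting to SI:
  alloy B: E = 25.55 GPa, ρ = 2481 kg/m³, cost = 0.07716 $/kg
  alloy Q: E = 64.00 GPa, ρ = 2211 kg/m³, cost = 7.275 $/kg
  alloy G: E = 100.5 GPa, ρ = 8470 kg/m³, cost = 7.200 $/kg
  alloy Y: E = 101.1 GPa, ρ = 8890 kg/m³, cost = 7.055 $/kg
  alloy R: E = 69.71 GPa, ρ = 2460 kg/m³, cost = 1.830 $/kg
  alloy B: M = 133 MN·m per $
  alloy R: M = 15.5 MN·m per $
  alloy Q: M = 3.98 MN·m per $
  alloy G: M = 1.65 MN·m per $
  alloy Y: M = 1.61 MN·m per $
Highest index: alloy B.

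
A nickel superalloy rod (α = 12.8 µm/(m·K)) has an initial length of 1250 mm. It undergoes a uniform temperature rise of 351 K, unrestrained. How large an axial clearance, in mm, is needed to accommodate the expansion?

ΔL = α·L₀·ΔT = 12.8×10⁻⁶ × 1250 mm × 351.0 K = 5.62 mm.

5.62 mm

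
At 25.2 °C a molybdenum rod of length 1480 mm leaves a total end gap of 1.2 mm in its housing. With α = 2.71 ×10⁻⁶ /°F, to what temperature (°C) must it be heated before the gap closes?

α = 2.71×10⁻⁶/°F × 9/5 = 4.88×10⁻⁶/K.
α·L₀·ΔT = 1.2 mm ⇒ ΔT = 1.2 / (4.88×10⁻⁶ × 1480.0) = 166.2 K.
T = 25.2 + 166.2 = 191.4 °C.

191 °C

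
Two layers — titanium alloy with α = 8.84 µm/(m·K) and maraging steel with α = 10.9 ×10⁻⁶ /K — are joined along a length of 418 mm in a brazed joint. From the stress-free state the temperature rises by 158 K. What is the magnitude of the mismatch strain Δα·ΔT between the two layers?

Δα = |8.84 − 10.9|×10⁻⁶/K = 2.06×10⁻⁶/K.
Mismatch strain = Δα·ΔT = 2.06×10⁻⁶ × 158.0 = 3.25×10⁻⁴.

3.25×10⁻⁴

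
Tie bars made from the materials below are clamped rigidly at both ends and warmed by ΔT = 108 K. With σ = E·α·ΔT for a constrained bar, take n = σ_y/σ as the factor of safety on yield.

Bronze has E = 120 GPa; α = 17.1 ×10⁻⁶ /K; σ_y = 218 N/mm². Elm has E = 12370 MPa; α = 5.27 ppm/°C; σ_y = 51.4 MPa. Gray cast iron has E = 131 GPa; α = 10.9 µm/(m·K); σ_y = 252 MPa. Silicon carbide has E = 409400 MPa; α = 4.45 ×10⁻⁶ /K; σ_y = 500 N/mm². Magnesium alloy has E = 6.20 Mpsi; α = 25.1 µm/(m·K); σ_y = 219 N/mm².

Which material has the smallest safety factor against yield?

With everything in SI (GPa, ×10⁻⁶/K, MPa):
  bronze: E = 120.0, α = 17.1, σ_y = 218.0 → σ = 222 MPa, n = 0.984
  elm: E = 12.37, α = 5.27, σ_y = 51.40 → σ = 7.04 MPa, n = 7.30
  gray cast iron: E = 131.0, α = 10.9, σ_y = 252.0 → σ = 154 MPa, n = 1.63
  silicon carbide: E = 409.4, α = 4.45, σ_y = 500.0 → σ = 197 MPa, n = 2.54
  magnesium alloy: E = 42.75, α = 25.1, σ_y = 219.0 → σ = 116 MPa, n = 1.89
Bronze has the lowest safety factor, n = 0.984.

bronze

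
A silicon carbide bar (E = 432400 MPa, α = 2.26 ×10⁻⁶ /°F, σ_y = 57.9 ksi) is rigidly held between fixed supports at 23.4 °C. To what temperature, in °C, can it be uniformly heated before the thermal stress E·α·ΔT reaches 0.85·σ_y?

216 °C

E = 432400 MPa = 432.4 GPa.
α = 2.26×10⁻⁶/°F × 9/5 = 4.07×10⁻⁶/K.
σ_y = 57.9 ksi = 399.2 MPa.
E·α·ΔT = 339.3 MPa ⇒ ΔT = 339.3 / (432.4×10³ × 4.07×10⁻⁶) = 192.9 K.
T = 23.4 + 192.9 = 216.3 °C.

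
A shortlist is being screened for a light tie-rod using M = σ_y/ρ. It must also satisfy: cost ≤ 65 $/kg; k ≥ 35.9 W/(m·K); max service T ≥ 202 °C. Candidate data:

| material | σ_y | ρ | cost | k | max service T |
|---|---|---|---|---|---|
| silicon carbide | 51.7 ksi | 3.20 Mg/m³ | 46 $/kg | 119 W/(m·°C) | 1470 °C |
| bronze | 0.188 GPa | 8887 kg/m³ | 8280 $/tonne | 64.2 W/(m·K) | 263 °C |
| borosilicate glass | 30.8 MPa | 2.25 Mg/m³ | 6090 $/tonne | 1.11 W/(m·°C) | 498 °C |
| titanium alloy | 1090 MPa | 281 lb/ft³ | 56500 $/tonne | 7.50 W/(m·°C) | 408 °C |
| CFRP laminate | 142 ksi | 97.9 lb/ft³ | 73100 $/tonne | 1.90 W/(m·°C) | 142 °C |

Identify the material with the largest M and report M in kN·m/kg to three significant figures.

silicon carbide, M = 111 kN·m/kg

Screen on constraints: cost ≤ 65 $/kg; k ≥ 35.9 W/(m·K); max service T ≥ 202 °C. Survivors: silicon carbide, bronze.
Putting every candidate on a common basis:
  silicon carbide: σ_y = 356.5 MPa, ρ = 3200 kg/m³
  bronze: σ_y = 188.0 MPa, ρ = 8887 kg/m³
  silicon carbide: M = 111 kN·m/kg
  bronze: M = 21.2 kN·m/kg
Silicon carbide has the largest M.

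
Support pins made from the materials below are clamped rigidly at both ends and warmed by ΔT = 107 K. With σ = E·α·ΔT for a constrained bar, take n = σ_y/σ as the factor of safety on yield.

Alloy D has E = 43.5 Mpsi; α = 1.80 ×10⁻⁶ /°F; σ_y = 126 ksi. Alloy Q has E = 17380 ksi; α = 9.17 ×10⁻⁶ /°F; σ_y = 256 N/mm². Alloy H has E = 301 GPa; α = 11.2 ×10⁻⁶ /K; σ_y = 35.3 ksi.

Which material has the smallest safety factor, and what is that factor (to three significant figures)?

Per material, after unit conversion:
  alloy D: E = 299.9, α = 3.24, σ_y = 868.7 → σ = 104 MPa, n = 8.36
  alloy Q: E = 119.8, α = 16.5, σ_y = 256.0 → σ = 212 MPa, n = 1.21
  alloy H: E = 301.0, α = 11.2, σ_y = 243.4 → σ = 361 MPa, n = 0.675
Alloy H has the lowest safety factor, n = 0.675.

alloy H, n = 0.675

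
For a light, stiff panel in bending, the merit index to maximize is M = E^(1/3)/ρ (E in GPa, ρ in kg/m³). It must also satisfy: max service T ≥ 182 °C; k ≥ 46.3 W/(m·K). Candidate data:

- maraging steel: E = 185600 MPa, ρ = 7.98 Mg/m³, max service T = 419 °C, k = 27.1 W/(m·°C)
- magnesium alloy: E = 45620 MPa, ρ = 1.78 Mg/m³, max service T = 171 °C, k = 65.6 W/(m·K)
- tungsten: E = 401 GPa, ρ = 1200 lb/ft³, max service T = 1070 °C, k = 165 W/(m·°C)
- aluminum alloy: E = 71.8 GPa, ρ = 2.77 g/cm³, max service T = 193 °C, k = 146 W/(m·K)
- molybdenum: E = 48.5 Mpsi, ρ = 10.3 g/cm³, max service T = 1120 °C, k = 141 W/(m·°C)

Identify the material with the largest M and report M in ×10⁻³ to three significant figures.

aluminum alloy, M = 1.50×10⁻³

Screen on constraints: max service T ≥ 182 °C; k ≥ 46.3 W/(m·K). Survivors: tungsten, aluminum alloy, molybdenum.
Normalizing units and computing the index:
  tungsten: E = 401.0 GPa, ρ = 19220 kg/m³
  aluminum alloy: E = 71.80 GPa, ρ = 2770 kg/m³
  molybdenum: E = 334.4 GPa, ρ = 10300 kg/m³
  aluminum alloy: M = 1.50×10⁻³
  molybdenum: M = 0.674×10⁻³
  tungsten: M = 0.384×10⁻³
Highest index: aluminum alloy.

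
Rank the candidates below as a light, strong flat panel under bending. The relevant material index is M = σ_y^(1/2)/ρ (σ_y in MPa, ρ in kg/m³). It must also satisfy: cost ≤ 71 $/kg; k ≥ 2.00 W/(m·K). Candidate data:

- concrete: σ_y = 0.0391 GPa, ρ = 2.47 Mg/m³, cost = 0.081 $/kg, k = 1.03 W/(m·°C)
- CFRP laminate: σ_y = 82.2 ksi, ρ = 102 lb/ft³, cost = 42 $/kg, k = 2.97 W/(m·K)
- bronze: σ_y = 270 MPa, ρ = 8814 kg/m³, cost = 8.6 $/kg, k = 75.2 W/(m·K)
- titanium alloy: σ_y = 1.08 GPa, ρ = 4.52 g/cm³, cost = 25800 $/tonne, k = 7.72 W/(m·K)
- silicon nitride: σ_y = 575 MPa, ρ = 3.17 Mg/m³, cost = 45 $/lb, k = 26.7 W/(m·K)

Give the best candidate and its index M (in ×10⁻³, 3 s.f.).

Screen on constraints: cost ≤ 71 $/kg; k ≥ 2.00 W/(m·K). Survivors: CFRP laminate, bronze, titanium alloy.
Putting every candidate on a common basis:
  CFRP laminate: σ_y = 566.7 MPa, ρ = 1634 kg/m³
  bronze: σ_y = 270.0 MPa, ρ = 8814 kg/m³
  titanium alloy: σ_y = 1080 MPa, ρ = 4520 kg/m³
  CFRP laminate: M = 14.6×10⁻³
  titanium alloy: M = 7.27×10⁻³
  bronze: M = 1.86×10⁻³
The maximum is for CFRP laminate.

CFRP laminate, M = 14.6×10⁻³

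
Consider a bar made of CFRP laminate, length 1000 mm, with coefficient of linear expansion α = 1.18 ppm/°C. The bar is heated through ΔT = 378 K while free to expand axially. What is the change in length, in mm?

0.446 mm

ΔL = α·L₀·ΔT = 1.18×10⁻⁶ × 1000 mm × 378.0 K = 0.446 mm.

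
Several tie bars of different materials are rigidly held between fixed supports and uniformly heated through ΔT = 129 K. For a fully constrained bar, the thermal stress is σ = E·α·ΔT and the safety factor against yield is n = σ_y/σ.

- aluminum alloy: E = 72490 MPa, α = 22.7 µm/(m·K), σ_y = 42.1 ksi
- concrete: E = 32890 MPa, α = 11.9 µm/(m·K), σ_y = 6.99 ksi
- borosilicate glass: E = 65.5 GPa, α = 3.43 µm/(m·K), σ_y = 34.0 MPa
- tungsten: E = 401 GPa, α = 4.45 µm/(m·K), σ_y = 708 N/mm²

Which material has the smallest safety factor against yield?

concrete

With everything in SI (GPa, ×10⁻⁶/K, MPa):
  aluminum alloy: E = 72.49, α = 22.7, σ_y = 290.3 → σ = 212 MPa, n = 1.37
  concrete: E = 32.89, α = 11.9, σ_y = 48.19 → σ = 50.5 MPa, n = 0.955
  borosilicate glass: E = 65.50, α = 3.43, σ_y = 34.00 → σ = 29.0 MPa, n = 1.17
  tungsten: E = 401.0, α = 4.45, σ_y = 708.0 → σ = 230 MPa, n = 3.08
Concrete has the lowest safety factor, n = 0.955.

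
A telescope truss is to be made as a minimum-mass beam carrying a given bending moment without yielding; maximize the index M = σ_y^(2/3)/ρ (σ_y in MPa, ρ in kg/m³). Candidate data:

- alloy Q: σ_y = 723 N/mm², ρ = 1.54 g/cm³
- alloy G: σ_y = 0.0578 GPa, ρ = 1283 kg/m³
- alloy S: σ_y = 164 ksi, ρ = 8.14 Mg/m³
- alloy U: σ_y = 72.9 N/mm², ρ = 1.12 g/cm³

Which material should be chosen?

alloy Q

Normalizing units and computing the index:
  alloy Q: σ_y = 723.0 MPa, ρ = 1540 kg/m³
  alloy G: σ_y = 57.80 MPa, ρ = 1283 kg/m³
  alloy S: σ_y = 1131 MPa, ρ = 8140 kg/m³
  alloy U: σ_y = 72.90 MPa, ρ = 1120 kg/m³
  alloy Q: M = 52.3×10⁻³
  alloy U: M = 15.6×10⁻³
  alloy S: M = 13.3×10⁻³
  alloy G: M = 11.7×10⁻³
Alloy Q ranks first.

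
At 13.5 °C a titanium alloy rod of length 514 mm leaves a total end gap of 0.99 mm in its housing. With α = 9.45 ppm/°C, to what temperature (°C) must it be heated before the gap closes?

217 °C

α·L₀·ΔT = 0.99 mm ⇒ ΔT = 0.99 / (9.45×10⁻⁶ × 514.0) = 203.8 K.
T = 13.5 + 203.8 = 217.3 °C.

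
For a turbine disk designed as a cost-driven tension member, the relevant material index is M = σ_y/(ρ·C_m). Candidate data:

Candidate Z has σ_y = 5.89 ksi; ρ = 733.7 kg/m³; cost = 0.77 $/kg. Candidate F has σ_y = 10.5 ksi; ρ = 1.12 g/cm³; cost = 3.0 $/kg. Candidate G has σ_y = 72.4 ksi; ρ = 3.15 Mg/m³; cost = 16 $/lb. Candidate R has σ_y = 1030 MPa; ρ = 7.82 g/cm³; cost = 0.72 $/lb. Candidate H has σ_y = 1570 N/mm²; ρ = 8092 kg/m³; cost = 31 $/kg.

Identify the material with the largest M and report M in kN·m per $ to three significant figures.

Convert each candidate to consistent units, then evaluate M:
  candidate Z: σ_y = 40.61 MPa, ρ = 733.7 kg/m³, cost = 0.7700 $/kg
  candidate F: σ_y = 72.39 MPa, ρ = 1120 kg/m³, cost = 3.000 $/kg
  candidate G: σ_y = 499.2 MPa, ρ = 3150 kg/m³, cost = 35.27 $/kg
  candidate R: σ_y = 1030 MPa, ρ = 7820 kg/m³, cost = 1.587 $/kg
  candidate H: σ_y = 1570 MPa, ρ = 8092 kg/m³, cost = 31.00 $/kg
  candidate R: M = 83.0 kN·m per $
  candidate Z: M = 71.9 kN·m per $
  candidate F: M = 21.5 kN·m per $
  candidate H: M = 6.26 kN·m per $
  candidate G: M = 4.49 kN·m per $
Candidate R ranks first.

candidate R, M = 83.0 kN·m per $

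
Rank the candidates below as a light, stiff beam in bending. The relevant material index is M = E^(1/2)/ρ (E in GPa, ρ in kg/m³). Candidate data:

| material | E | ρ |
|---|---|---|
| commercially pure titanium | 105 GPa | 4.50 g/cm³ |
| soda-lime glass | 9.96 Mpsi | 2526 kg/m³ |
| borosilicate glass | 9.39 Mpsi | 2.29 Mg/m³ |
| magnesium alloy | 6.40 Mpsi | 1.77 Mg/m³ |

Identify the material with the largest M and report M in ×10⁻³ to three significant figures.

magnesium alloy, M = 3.75×10⁻³

Normalizing units and computing the index:
  commercially pure titanium: E = 105.0 GPa, ρ = 4500 kg/m³
  soda-lime glass: E = 68.67 GPa, ρ = 2526 kg/m³
  borosilicate glass: E = 64.74 GPa, ρ = 2290 kg/m³
  magnesium alloy: E = 44.13 GPa, ρ = 1770 kg/m³
  magnesium alloy: M = 3.75×10⁻³
  borosilicate glass: M = 3.51×10⁻³
  soda-lime glass: M = 3.28×10⁻³
  commercially pure titanium: M = 2.28×10⁻³
The maximum is for magnesium alloy.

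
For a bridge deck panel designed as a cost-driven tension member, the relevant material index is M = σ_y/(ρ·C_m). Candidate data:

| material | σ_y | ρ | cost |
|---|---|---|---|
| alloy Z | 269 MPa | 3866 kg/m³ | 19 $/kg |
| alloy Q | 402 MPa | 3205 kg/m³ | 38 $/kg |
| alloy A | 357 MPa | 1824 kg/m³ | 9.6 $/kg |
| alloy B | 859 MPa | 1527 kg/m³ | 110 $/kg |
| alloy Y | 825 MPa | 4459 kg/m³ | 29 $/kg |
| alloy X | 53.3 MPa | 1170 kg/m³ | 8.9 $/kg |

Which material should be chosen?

alloy A

Evaluate M for each candidate:
  alloy A: M = 20.4 kN·m per $
  alloy Y: M = 6.38 kN·m per $
  alloy X: M = 5.12 kN·m per $
  alloy B: M = 5.11 kN·m per $
  alloy Z: M = 3.66 kN·m per $
  alloy Q: M = 3.30 kN·m per $
The maximum is for alloy A.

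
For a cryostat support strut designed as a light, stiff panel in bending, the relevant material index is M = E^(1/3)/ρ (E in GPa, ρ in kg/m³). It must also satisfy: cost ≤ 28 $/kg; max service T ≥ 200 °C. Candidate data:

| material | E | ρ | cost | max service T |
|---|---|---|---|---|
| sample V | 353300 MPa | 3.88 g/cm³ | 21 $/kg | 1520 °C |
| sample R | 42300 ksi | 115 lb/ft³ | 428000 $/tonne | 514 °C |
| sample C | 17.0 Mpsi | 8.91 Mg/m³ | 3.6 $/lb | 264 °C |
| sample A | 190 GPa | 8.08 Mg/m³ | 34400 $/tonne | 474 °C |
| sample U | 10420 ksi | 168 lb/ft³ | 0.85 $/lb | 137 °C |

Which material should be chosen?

Screen on constraints: cost ≤ 28 $/kg; max service T ≥ 200 °C. Survivors: sample V, sample C.
In SI units:
  sample V: E = 353.3 GPa, ρ = 3880 kg/m³
  sample C: E = 117.2 GPa, ρ = 8910 kg/m³
  sample V: M = 1.82×10⁻³
  sample C: M = 0.549×10⁻³
The maximum is for sample V.

sample V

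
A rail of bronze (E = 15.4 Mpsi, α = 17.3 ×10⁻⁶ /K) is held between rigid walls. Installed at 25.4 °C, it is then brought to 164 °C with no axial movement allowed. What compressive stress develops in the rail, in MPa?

255 MPa

E = 15.4 Mpsi = 106.2 GPa.
ΔT = 138.6 K. Constrained thermal stress σ = E·α·ΔT = 106.2×10³ MPa × 17.3×10⁻⁶ × 138.6 = 255 MPa (compressive).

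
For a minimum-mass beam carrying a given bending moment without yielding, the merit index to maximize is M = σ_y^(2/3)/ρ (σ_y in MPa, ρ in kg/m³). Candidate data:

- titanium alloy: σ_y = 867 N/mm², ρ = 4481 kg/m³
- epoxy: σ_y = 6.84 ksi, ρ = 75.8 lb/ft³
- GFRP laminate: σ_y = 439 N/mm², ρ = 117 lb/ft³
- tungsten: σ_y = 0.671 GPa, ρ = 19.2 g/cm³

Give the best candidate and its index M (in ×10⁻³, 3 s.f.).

In SI units:
  titanium alloy: σ_y = 867.0 MPa, ρ = 4481 kg/m³
  epoxy: σ_y = 47.16 MPa, ρ = 1214 kg/m³
  GFRP laminate: σ_y = 439.0 MPa, ρ = 1874 kg/m³
  tungsten: σ_y = 671.0 MPa, ρ = 19200 kg/m³
  GFRP laminate: M = 30.8×10⁻³
  titanium alloy: M = 20.3×10⁻³
  epoxy: M = 10.8×10⁻³
  tungsten: M = 3.99×10⁻³
Highest index: GFRP laminate.

GFRP laminate, M = 30.8×10⁻³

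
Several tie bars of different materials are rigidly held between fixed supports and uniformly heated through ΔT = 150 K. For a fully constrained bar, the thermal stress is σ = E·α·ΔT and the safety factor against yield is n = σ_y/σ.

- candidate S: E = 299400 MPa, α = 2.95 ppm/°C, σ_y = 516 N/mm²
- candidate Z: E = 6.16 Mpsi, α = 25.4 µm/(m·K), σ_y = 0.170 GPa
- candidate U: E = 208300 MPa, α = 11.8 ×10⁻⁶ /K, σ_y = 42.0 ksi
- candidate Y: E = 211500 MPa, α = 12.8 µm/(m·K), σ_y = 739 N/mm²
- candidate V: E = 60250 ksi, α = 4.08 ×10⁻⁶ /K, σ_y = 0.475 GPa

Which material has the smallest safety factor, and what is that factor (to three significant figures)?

candidate U, n = 0.785

Converting E to GPa, α to ×10⁻⁶/K, σ_y to MPa, then σ and n for each:
  candidate S: E = 299.4, α = 2.95, σ_y = 516.0 → σ = 132 MPa, n = 3.89
  candidate Z: E = 42.47, α = 25.4, σ_y = 170.0 → σ = 162 MPa, n = 1.05
  candidate U: E = 208.3, α = 11.8, σ_y = 289.6 → σ = 369 MPa, n = 0.785
  candidate Y: E = 211.5, α = 12.8, σ_y = 739.0 → σ = 406 MPa, n = 1.82
  candidate V: E = 415.4, α = 4.08, σ_y = 475.0 → σ = 254 MPa, n = 1.87
The minimum is candidate U at n = 0.785.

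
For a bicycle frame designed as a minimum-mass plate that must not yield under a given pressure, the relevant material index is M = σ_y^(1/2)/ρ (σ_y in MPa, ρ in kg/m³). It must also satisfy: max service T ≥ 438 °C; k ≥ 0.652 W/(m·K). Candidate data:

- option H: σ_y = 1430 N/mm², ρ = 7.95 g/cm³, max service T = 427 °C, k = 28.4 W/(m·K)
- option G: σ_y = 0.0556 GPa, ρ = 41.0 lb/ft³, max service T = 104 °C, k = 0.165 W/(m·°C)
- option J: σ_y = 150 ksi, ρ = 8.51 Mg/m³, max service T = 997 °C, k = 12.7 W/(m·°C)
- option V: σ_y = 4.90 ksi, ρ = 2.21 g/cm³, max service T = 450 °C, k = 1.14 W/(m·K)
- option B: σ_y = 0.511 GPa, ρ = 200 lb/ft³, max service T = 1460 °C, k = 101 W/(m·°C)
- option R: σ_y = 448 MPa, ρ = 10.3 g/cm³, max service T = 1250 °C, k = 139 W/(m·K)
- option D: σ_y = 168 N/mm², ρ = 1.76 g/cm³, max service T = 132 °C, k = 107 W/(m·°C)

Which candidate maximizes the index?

Screen on constraints: max service T ≥ 438 °C; k ≥ 0.652 W/(m·K). Survivors: option J, option V, option B, option R.
Putting every candidate on a common basis:
  option J: σ_y = 1034 MPa, ρ = 8510 kg/m³
  option V: σ_y = 33.78 MPa, ρ = 2210 kg/m³
  option B: σ_y = 511.0 MPa, ρ = 3204 kg/m³
  option R: σ_y = 448.0 MPa, ρ = 10300 kg/m³
  option B: M = 7.06×10⁻³
  option J: M = 3.78×10⁻³
  option V: M = 2.63×10⁻³
  option R: M = 2.05×10⁻³
Option B has the largest M.

option B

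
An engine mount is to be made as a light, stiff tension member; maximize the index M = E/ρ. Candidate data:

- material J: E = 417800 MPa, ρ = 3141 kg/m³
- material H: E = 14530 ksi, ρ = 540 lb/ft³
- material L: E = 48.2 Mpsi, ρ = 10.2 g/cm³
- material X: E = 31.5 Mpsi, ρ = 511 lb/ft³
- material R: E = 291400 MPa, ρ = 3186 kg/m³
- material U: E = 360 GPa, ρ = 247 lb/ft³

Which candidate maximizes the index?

material J

Putting every candidate on a common basis:
  material J: E = 417.8 GPa, ρ = 3141 kg/m³
  material H: E = 100.2 GPa, ρ = 8650 kg/m³
  material L: E = 332.3 GPa, ρ = 10200 kg/m³
  material X: E = 217.2 GPa, ρ = 8185 kg/m³
  material R: E = 291.4 GPa, ρ = 3186 kg/m³
  material U: E = 360.0 GPa, ρ = 3957 kg/m³
  material J: M = 133 MN·m/kg
  material R: M = 91.5 MN·m/kg
  material U: M = 91.0 MN·m/kg
  material L: M = 32.6 MN·m/kg
  material X: M = 26.5 MN·m/kg
  material H: M = 11.6 MN·m/kg
Material J has the largest M.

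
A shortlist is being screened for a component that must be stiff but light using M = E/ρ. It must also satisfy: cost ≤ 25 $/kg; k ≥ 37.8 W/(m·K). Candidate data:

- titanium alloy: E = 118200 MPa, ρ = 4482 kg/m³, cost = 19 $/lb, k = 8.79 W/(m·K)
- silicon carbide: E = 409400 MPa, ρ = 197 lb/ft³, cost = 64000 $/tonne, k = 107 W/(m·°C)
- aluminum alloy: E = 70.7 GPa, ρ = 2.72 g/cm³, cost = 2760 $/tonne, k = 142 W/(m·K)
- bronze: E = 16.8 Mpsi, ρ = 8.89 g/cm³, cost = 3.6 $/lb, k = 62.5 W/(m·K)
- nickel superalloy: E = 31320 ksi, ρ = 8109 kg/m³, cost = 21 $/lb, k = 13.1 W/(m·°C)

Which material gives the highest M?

aluminum alloy

Screen on constraints: cost ≤ 25 $/kg; k ≥ 37.8 W/(m·K). Survivors: aluminum alloy, bronze.
Normalizing units and computing the index:
  aluminum alloy: E = 70.70 GPa, ρ = 2720 kg/m³
  bronze: E = 115.8 GPa, ρ = 8890 kg/m³
  aluminum alloy: M = 26.0 MN·m/kg
  bronze: M = 13.0 MN·m/kg
The maximum is for aluminum alloy.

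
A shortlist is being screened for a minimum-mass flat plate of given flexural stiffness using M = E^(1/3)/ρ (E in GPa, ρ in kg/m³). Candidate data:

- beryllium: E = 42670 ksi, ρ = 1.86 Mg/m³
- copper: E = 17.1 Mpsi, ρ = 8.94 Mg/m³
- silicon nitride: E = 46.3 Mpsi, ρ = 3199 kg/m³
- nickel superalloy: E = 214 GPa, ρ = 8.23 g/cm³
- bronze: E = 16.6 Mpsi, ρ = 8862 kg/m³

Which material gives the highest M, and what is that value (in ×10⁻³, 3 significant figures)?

beryllium, M = 3.58×10⁻³

After converting to SI:
  beryllium: E = 294.2 GPa, ρ = 1860 kg/m³
  copper: E = 117.9 GPa, ρ = 8940 kg/m³
  silicon nitride: E = 319.2 GPa, ρ = 3199 kg/m³
  nickel superalloy: E = 214.0 GPa, ρ = 8230 kg/m³
  bronze: E = 114.5 GPa, ρ = 8862 kg/m³
  beryllium: M = 3.58×10⁻³
  silicon nitride: M = 2.14×10⁻³
  nickel superalloy: M = 0.727×10⁻³
  copper: M = 0.548×10⁻³
  bronze: M = 0.548×10⁻³
Highest index: beryllium.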